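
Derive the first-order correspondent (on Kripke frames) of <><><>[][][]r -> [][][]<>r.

forall x forall y forall z ((x R^3 y & x R^3 z) -> exists w (y R^3 w & zRw))

This is a Sahlqvist (Geach-type) schema ◇^3□^3r → □^3◇^1r.
First-order correspondent: forall x forall y forall z ((x R^3 y & x R^3 z) -> exists w (y R^3 w & zRw)).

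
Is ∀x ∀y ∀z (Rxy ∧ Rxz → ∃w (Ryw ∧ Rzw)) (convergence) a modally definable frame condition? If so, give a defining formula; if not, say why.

The condition is convergence. A defining modal formula is ◇□q → □◇q.
Suppose ◇□q→□◇q is valid. Take Rxy, Rxz and set V(q)={w : Ryw}. Then □q at y so ◇□q at x, so □◇q at x, so ◇q at z, giving w with Rzw and Ryw.

Definable; ◇□q → □◇q defines it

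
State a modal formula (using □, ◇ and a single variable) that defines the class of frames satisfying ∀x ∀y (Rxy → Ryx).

A defining formula is q → □◇q (the B axiom).
Suppose q→□◇q is valid. Take Rxy and set V(q)={x}. Then q at x, so □◇q at x, so ◇q at y, so some z with Ryz has q; z=x, i.e. Ryx.

q → □◇q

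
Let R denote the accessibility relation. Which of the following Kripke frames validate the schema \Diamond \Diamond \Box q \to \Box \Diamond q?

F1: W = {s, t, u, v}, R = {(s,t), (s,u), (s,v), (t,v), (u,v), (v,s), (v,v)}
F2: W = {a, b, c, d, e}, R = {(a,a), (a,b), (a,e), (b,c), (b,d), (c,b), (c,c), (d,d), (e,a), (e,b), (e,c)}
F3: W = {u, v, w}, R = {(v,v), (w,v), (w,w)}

Frame correspondent (Sahlqvist): \forall x \forall y \forall z ((x R^2 y \wedge xRz) \to \exists w (yRw \wedge zRw)) — i.e. a generalized confluence (Geach) condition.
F1: satisfies the condition.
F2: fails — aR²a, aRb but no w with aRw and bRw.
F3: satisfies the condition.

F1, F3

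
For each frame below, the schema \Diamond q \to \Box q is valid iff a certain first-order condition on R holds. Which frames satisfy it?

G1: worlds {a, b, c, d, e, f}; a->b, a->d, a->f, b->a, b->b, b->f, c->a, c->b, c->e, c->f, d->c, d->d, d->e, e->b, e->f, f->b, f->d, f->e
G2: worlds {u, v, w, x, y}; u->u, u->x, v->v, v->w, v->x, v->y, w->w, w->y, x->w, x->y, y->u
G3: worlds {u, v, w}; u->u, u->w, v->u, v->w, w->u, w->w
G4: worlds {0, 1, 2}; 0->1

G4

The schema corresponds to partial functionality: \forall x \forall y \forall z (Rxy \wedge Rxz \to y = z).
G1: fails — a sees both b and d.
G2: fails — u sees both u and x.
G3: fails — u sees both u and w.
G4: ✓.
Valid on: G4.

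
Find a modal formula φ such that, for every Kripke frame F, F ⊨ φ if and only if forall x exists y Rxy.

□q → ◇q

The condition is seriality. The D schema □q → ◇q defines it.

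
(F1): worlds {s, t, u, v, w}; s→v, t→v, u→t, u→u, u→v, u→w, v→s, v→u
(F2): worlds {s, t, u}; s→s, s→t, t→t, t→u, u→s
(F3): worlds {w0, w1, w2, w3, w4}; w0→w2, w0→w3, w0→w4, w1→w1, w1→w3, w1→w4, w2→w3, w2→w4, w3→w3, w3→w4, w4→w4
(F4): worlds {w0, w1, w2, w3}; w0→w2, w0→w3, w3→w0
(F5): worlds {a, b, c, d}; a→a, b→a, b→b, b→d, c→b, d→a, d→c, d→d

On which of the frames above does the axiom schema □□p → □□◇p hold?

Frame correspondent (Sahlqvist): ∀x ∀z (xR²z → ∃w (xR²w ∧ zRw)) — i.e. a generalized confluence (Geach) condition.
(F1): fails — sR²s but no w* with sR²w* and sRw*.
(F2): holds.
(F3): holds.
(F4): fails — w0R²w0 but no w with w0R²w and w0Rw.
(F5): holds.

(F2), (F3), (F5)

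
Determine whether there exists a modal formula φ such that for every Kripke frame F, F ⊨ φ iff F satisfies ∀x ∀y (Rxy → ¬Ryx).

Not definable by any modal formula

Modal frame validity is preserved under surjective bounded morphisms.
The 3-cycle (worlds a,b,c with a→b→c→a) is asymmetric. Mapping every world to a single reflexive point • is a surjective bounded morphism, and the reflexive point is not asymmetric (R•• but asymmetry requires ¬R••).
Hence asymmetry is not modally definable.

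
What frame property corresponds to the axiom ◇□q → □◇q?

convergence

Suppose ◇□q→□◇q is valid. Take Rxy, Rxz and set V(q)={w : Ryw}. Then □q at y so ◇□q at x, so □◇q at x, so ◇q at z, giving w with Rzw and Ryw.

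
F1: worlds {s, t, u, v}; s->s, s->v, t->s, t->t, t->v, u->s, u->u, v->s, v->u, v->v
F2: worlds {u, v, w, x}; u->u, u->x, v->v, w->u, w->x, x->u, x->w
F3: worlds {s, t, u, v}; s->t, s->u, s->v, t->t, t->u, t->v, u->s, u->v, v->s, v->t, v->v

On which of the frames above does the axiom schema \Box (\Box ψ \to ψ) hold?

F1

Frame correspondent (Sahlqvist): \forall x \forall y (Rxy \to Ryy) — i.e. shift-reflexivity.
F1: ✓.
F2: fails — Rxw but not Rww.
F3: fails — Rus but not Rss.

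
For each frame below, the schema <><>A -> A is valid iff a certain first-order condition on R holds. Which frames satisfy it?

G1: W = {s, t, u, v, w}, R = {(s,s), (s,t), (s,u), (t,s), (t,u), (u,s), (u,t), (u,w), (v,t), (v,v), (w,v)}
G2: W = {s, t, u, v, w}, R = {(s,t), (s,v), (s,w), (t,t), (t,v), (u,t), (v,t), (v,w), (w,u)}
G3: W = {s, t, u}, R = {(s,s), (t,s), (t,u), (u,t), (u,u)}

This is the axiom for a generalized confluence (Geach) condition; its first-order frame correspondent is forall x forall y (x R^2 y -> exists w (y = w & x = w)).
G1: fails — sR²t but t ≠ s.
G2: fails — sR²t but t ≠ s.
G3: fails — tR²s but s ≠ t.
Valid on no frame.

none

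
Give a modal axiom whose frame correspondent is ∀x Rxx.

A defining formula is □s → s (the T axiom).
Suppose □s→s is valid. At any x set V(s)={w : Rxw}. Then □s holds at x, so s holds at x, i.e. Rxx.

□s → s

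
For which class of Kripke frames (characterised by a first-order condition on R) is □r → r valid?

reflexivity: ∀x Rxx

This is the T axiom.
It corresponds to reflexivity: ∀x Rxx.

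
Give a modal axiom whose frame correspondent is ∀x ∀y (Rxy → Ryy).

This is shift-reflexivity; the standard corresponding axiom is T□: □(□p → p).
Suppose □(□p→p) is valid. Take Rxy and set V(p)={w : Ryw}. Then at y, □p holds; since □(□p→p) at x, □p→p at y, so p at y, i.e. Ryy.

□(□p → p)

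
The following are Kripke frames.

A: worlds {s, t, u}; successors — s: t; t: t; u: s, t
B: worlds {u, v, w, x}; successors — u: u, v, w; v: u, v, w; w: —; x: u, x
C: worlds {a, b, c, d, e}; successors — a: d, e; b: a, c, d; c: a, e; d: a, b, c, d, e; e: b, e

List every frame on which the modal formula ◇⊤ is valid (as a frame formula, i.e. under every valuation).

Frame correspondent (Sahlqvist): ∀x ∃y Rxy — i.e. seriality.
A: satisfies the condition.
B: fails — world w has no successor.
C: satisfies the condition.
Valid on: A, C.

A, C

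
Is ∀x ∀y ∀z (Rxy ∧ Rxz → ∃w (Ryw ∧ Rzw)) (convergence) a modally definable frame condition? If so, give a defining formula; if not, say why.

Yes — defined by ◇□r → □◇r

Yes: it is convergence, defined by the .2 schema ◇□r → □◇r.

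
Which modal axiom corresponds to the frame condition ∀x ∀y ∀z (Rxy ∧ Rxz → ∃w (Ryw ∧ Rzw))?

A defining formula is ◇□q → □◇q (the .2 axiom).

◇□q → □◇q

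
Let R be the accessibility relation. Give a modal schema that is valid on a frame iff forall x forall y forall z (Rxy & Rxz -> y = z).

◇r → □r

This is partial functionality; the standard corresponding axiom is CD: ◇r → □r.
Suppose ◇r→□r is valid. Take Rxy, Rxz and set V(r)={y}. Then ◇r at x, so □r at x, so r at z, i.e. z=y.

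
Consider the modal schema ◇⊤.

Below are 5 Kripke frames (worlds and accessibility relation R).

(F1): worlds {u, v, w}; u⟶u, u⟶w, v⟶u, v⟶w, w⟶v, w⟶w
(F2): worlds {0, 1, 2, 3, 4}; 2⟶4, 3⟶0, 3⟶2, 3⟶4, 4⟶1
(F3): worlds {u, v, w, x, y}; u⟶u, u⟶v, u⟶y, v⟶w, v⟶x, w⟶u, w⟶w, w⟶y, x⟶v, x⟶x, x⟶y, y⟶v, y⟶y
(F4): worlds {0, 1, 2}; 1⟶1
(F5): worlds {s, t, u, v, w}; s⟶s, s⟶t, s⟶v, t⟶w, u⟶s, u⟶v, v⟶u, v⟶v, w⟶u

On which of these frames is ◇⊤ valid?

(F1), (F3), (F5)

The schema corresponds to seriality: ∀x ∃y Rxy.
(F1): satisfies the condition.
(F2): fails — world 0 has no successor.
(F3): satisfies the condition.
(F4): fails — world 0 has no successor.
(F5): satisfies the condition.
Valid on: (F1), (F3), (F5).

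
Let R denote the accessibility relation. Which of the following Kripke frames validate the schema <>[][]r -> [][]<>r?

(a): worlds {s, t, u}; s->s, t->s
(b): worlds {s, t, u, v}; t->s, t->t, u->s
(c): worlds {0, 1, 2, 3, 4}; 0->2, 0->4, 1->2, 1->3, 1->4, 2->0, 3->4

This is the axiom for a generalized confluence (Geach) condition; its first-order frame correspondent is forall x forall y forall z ((xRy & x R^2 z) -> exists w (y R^2 w & zRw)).
(a): condition met.
(b): fails — tRs, tR²s but no w with sR²w and sRw.
(c): fails — 0R4, 0R²0 but no w with 4R²w and 0Rw.
Valid on: (a).

(a)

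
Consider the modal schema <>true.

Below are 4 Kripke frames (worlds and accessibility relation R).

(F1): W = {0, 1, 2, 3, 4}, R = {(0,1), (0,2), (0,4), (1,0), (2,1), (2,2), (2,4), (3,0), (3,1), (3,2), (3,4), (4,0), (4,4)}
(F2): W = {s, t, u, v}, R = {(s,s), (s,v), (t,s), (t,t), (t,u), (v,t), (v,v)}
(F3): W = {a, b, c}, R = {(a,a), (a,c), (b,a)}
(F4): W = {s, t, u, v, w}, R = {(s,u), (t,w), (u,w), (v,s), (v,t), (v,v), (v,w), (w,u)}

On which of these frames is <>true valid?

Frame correspondent (Sahlqvist): forall x exists y Rxy — i.e. seriality.
(F1): satisfies the condition.
(F2): fails — world u has no successor.
(F3): fails — world c has no successor.
(F4): satisfies the condition.
Valid on: (F1), (F4).

(F1), (F4)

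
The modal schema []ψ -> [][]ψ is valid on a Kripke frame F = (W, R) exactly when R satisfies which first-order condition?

transitivity: forall x forall y forall z (Rxy & Ryz -> Rxz)

Suppose □ψ→□□ψ is valid. Take Rxy, Ryz and set V(ψ)={w : Rxw}. Then □ψ at x, so □□ψ at x, so □ψ at y, so ψ at z, i.e. Rxz.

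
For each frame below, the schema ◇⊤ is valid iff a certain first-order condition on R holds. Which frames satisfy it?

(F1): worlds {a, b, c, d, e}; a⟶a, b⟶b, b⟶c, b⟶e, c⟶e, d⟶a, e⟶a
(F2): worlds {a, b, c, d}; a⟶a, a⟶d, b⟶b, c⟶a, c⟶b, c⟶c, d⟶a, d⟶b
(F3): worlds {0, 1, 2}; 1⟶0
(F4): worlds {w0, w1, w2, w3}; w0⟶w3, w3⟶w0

(F1), (F2)

This is the axiom for seriality; its first-order frame correspondent is ∀x ∃y Rxy.
(F1): ✓.
(F2): ✓.
(F3): fails — world 0 has no successor.
(F4): fails — world w1 has no successor.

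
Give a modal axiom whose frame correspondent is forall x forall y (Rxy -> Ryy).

This is shift-reflexivity; the standard corresponding axiom is T□: □(□p → p).
Suppose □(□p→p) is valid. Take Rxy and set V(p)={w : Ryw}. Then at y, □p holds; since □(□p→p) at x, □p→p at y, so p at y, i.e. Ryy.

□(□p → p)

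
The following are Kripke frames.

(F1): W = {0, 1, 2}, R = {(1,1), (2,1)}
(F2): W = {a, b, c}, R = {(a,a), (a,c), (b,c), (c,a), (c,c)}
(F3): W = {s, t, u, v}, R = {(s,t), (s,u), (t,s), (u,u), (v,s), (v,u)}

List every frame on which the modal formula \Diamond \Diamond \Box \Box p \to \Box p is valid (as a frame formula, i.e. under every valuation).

This is the axiom for a generalized confluence (Geach) condition; its first-order frame correspondent is \forall x \forall y \forall z ((x R^2 y \wedge xRz) \to \exists w (y R^2 w \wedge z = w)).
(F1): condition met.
(F2): condition met.
(F3): fails — sR²s, sRt but no w with sR²w and t=w.
Valid on: (F1), (F2).

(F1), (F2)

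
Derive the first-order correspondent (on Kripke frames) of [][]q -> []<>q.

This is a Sahlqvist (Geach-type) schema ◇^0□^2q → □^1◇^1q.
First-order correspondent: forall x forall z (xRz -> exists w (x R^2 w & zRw)).

forall x forall z (xRz -> exists w (x R^2 w & zRw))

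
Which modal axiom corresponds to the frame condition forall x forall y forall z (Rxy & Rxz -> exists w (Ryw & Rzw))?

◇□s → □◇s

The condition is convergence. The .2 schema ◇□s → □◇s defines it.
Suppose ◇□s→□◇s is valid. Take Rxy, Rxz and set V(s)={w : Ryw}. Then □s at y so ◇□s at x, so □◇s at x, so ◇s at z, giving w with Rzw and Ryw.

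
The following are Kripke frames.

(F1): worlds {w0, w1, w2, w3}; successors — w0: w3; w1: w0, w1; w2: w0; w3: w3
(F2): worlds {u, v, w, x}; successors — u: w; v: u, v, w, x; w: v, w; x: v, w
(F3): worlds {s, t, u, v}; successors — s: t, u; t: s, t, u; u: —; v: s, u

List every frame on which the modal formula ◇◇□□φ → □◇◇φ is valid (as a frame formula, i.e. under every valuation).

This is the axiom for a generalized confluence (Geach) condition; its first-order frame correspondent is ∀x ∀y ∀z ((xR²y ∧ xRz) → ∃w (yR²w ∧ zR²w)).
(F1): ✓.
(F2): ✓.
(F3): fails — sR²s, sRu but no w with sR²w and uR²w.
Valid on: (F1), (F2).

(F1), (F2)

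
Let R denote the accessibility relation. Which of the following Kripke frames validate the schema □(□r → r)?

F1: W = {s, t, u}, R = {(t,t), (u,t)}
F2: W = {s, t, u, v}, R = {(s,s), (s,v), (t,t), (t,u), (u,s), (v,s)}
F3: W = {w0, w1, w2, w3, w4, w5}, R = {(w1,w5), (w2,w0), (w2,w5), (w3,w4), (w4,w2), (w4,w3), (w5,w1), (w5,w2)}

Frame correspondent (Sahlqvist): ∀x ∀y (Rxy → Ryy) — i.e. shift-reflexivity.
F1: ✓.
F2: fails — Rtu but not Ruu.
F3: fails — Rw1w5 but not Rw5w5.
Valid on: F1.

F1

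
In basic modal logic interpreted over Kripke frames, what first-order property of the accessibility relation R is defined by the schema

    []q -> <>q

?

Suppose □q→◇q is valid. At any x set V(q)=W. Then □q at x, so ◇q at x, so x has a successor.

seriality: forall x exists y Rxy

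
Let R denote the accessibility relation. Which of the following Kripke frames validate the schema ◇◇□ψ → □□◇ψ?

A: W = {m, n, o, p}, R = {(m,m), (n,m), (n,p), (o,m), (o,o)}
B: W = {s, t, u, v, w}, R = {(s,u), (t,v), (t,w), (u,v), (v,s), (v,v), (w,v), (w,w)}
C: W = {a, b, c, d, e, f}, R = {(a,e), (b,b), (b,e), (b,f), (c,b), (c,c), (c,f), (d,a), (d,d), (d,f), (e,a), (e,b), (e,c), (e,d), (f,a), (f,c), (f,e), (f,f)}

A

The schema corresponds to a generalized confluence (Geach) condition: ∀x ∀y ∀z ((xR²y ∧ xR²z) → ∃w (yRw ∧ zRw)).
A: satisfies the condition.
B: fails — tR²s, tR²v but no w* with sRw* and vRw*.
C: fails — aR²a, aR²c but no w with aRw and cRw.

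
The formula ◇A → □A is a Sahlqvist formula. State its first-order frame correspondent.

This is the CD axiom.
Its frame correspondent is partial functionality — ∀x ∀y ∀z (Rxy ∧ Rxz → y = z).

partial functionality: ∀x ∀y ∀z (Rxy ∧ Rxz → y = z)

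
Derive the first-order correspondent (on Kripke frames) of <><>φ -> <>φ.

forall x forall y (x R^2 y -> exists w (y = w & xRw))

This is a Sahlqvist (Geach-type) schema ◇^2□^0φ → □^0◇^1φ.
First-order correspondent: forall x forall y (x R^2 y -> exists w (y = w & xRw)).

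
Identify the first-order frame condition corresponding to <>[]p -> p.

This is a form of the B axiom.
Its frame correspondent is symmetry — forall x forall y (Rxy -> Ryx).

Symmetry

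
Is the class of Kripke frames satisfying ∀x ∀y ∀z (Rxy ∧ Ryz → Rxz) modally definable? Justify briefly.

This is a Sahlqvist condition; the 4 axiom □r → □□r defines it.

Yes — defined by □r → □□r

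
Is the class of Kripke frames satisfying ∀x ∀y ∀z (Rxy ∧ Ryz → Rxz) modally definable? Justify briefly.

Definable; □r → □□r defines it

The condition is transitivity. A defining modal formula is □r → □□r.
Suppose □r→□□r is valid. Take Rxy, Ryz and set V(r)={w : Rxw}. Then □r at x, so □□r at x, so □r at y, so r at z, i.e. Rxz.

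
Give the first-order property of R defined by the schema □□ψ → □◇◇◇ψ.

∀x ∀z (xRz → ∃w (xR²w ∧ zR³w))

This is a Sahlqvist (Geach-type) schema ◇^0□^2ψ → □^1◇^3ψ.
First-order correspondent: ∀x ∀z (xRz → ∃w (xR²w ∧ zR³w)).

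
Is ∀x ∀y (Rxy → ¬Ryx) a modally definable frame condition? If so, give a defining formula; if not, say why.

Modal frame validity is preserved under surjective bounded morphisms.
The 3-cycle (worlds w0,w1,w2 with w0→w1→w2→w0) is asymmetric. Mapping every world to a single reflexive point • is a surjective bounded morphism, and the reflexive point is not asymmetric (R•• but asymmetry requires ¬R••).
Hence asymmetry is not modally definable.

No — not modally definable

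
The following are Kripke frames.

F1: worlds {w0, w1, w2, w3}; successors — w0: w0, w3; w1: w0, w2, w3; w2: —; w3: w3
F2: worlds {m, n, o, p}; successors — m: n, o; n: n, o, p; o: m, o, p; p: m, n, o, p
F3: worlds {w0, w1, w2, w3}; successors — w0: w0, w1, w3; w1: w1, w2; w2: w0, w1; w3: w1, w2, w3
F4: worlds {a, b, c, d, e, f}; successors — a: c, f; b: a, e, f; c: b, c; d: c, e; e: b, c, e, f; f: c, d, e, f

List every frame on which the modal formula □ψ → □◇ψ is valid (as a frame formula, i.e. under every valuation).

Frame correspondent (Sahlqvist): ∀x ∀z (xRz → ∃w (xRw ∧ zRw)) — i.e. a generalized confluence (Geach) condition.
F1: fails — w1Rw2 but no w with w1Rw and w2Rw.
F2: condition met.
F3: condition met.
F4: fails — cRb but no w with cRw and bRw.

F2, F3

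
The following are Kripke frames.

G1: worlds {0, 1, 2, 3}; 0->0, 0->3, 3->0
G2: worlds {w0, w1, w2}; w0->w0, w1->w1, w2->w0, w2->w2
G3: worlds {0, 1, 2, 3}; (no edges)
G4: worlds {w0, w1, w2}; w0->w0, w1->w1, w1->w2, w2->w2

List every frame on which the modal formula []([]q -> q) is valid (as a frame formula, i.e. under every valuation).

The schema corresponds to shift-reflexivity: forall x forall y (Rxy -> Ryy).
G1: fails — R03 but not R33.
G2: satisfies the condition.
G3: satisfies the condition.
G4: satisfies the condition.
Valid on: G2, G3, G4.

G2, G3, G4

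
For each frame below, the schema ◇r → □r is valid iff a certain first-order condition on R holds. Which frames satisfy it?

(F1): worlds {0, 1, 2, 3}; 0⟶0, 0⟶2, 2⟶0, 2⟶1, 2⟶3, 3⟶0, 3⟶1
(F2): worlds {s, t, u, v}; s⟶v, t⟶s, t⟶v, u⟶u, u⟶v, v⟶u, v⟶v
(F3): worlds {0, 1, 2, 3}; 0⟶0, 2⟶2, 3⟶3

(F3)

This is the axiom for partial functionality; its first-order frame correspondent is ∀x ∀y ∀z (Rxy ∧ Rxz → y = z).
(F1): fails — 0 sees both 0 and 2.
(F2): fails — t sees both s and v.
(F3): condition met.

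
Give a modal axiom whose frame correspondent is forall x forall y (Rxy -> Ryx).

A defining formula is r → □◇r (the B axiom).
Suppose r→□◇r is valid. Take Rxy and set V(r)={x}. Then r at x, so □◇r at x, so ◇r at y, so some z with Ryz has r; z=x, i.e. Ryx.

r → □◇r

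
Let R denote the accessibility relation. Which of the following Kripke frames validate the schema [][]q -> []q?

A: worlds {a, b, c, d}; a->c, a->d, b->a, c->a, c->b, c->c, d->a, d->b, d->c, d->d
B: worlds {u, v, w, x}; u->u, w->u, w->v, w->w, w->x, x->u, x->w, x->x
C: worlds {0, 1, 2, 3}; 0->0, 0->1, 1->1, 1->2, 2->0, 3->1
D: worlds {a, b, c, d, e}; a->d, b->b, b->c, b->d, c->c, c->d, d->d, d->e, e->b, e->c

B, C, D

This is the axiom for density; its first-order frame correspondent is forall x forall y (Rxy -> exists z (Rxz & Rzy)).
A: fails — Rba but no z with Rbz and Rza.
B: holds.
C: holds.
D: holds.
Valid on: B, C, D.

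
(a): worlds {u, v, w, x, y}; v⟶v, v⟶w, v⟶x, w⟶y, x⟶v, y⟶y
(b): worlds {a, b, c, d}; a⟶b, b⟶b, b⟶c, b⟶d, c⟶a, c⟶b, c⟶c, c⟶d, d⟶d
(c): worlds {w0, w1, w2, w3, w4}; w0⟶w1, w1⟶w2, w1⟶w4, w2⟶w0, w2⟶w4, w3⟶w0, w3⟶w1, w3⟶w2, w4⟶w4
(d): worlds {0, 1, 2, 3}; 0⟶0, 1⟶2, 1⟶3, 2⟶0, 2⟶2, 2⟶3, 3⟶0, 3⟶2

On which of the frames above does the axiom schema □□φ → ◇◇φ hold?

Frame correspondent (Sahlqvist): ∀x ∃w (xR²w ∧ xR²w) — i.e. a generalized confluence (Geach) condition.
(a): fails — at u but no t with uR²t and uR²t.
(b): condition met.
(c): condition met.
(d): condition met.
Valid on: (b), (c), (d).

(b), (c), (d)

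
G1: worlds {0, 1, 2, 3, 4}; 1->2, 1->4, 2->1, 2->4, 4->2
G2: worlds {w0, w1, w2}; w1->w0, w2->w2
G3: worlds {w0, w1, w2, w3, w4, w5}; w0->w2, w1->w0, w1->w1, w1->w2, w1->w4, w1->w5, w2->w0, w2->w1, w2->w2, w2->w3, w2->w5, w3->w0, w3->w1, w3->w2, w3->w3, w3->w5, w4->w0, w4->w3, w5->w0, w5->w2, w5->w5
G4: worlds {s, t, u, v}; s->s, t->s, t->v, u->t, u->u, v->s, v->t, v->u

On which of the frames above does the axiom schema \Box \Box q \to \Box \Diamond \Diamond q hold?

G1, G3, G4

Frame correspondent (Sahlqvist): \forall x \forall z (xRz \to \exists w (x R^2 w \wedge z R^2 w)) — i.e. a generalized confluence (Geach) condition.
G1: ✓.
G2: fails — w1Rw0 but no w with w1R²w and w0R²w.
G3: ✓.
G4: ✓.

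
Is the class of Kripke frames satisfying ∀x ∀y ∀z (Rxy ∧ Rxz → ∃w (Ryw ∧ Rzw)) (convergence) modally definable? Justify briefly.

Yes: it is convergence, defined by the .2 schema ◇□p → □◇p.

Yes — defined by ◇□p → □◇p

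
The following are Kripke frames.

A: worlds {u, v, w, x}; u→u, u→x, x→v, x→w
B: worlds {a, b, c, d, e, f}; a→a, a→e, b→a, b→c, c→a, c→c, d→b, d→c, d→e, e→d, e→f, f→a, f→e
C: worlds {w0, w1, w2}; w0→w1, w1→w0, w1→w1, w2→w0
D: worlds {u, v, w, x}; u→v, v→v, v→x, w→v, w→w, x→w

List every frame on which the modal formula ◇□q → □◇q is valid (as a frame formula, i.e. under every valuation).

C

The schema corresponds to convergence: ∀x ∀y ∀z (Rxy ∧ Rxz → ∃w (Ryw ∧ Rzw)).
A: fails — Rux and Ruu but x and u have no common successor.
B: fails — Rae and Raa but e and a have no common successor.
C: condition met.
D: fails — Rvv and Rvx but v and x have no common successor.
Valid on: C.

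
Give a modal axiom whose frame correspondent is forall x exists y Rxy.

□s → ◇s

The condition is seriality. The D schema □s → ◇s defines it.
Suppose □s→◇s is valid. At any x set V(s)=W. Then □s at x, so ◇s at x, so x has a successor.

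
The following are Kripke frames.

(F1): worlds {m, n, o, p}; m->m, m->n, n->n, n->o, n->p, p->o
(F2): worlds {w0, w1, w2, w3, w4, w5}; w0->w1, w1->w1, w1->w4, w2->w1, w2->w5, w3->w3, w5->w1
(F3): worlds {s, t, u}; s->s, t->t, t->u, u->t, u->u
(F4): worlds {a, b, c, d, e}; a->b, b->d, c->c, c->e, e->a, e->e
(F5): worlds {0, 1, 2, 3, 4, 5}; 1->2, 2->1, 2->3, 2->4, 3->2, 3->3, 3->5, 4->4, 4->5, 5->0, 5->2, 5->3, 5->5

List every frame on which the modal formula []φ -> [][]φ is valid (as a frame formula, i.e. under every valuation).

This is the axiom for transitivity; its first-order frame correspondent is forall x forall y forall z (Rxy & Ryz -> Rxz).
(F1): fails — Rmn and Rno but not Rmo.
(F2): fails — Rw0w1 and Rw1w4 but not Rw0w4.
(F3): condition met.
(F4): fails — Rea and Rab but not Reb.
(F5): fails — R32 and R21 but not R31.
Valid on: (F3).

(F3)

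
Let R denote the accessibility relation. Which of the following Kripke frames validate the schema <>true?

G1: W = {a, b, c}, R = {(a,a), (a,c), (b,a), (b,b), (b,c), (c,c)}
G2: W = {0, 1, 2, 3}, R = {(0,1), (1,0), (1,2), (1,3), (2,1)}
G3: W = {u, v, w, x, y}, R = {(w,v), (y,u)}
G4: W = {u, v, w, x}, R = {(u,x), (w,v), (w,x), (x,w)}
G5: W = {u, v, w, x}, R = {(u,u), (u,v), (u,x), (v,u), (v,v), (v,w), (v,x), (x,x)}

G1

The schema corresponds to seriality: forall x exists y Rxy.
G1: ✓.
G2: fails — world 3 has no successor.
G3: fails — world u has no successor.
G4: fails — world v has no successor.
G5: fails — world w has no successor.
Valid on: G1.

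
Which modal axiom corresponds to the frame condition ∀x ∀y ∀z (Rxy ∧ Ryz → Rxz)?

□q → □□q

The condition is transitivity. The 4 schema □q → □□q defines it.
Suppose □q→□□q is valid. Take Rxy, Ryz and set V(q)={w : Rxw}. Then □q at x, so □□q at x, so □q at y, so q at z, i.e. Rxz.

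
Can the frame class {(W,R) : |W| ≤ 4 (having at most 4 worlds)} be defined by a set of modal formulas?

Modal frame validity is preserved under disjoint unions.
Any modal formula valid on each of 5 disjoint one-world frames is valid on their disjoint union (validity is preserved under disjoint unions). Each one-world frame has |W|=1≤4, but the union has |W|=5.
Hence having at most 4 worlds is not modally definable.

Not definable by any modal formula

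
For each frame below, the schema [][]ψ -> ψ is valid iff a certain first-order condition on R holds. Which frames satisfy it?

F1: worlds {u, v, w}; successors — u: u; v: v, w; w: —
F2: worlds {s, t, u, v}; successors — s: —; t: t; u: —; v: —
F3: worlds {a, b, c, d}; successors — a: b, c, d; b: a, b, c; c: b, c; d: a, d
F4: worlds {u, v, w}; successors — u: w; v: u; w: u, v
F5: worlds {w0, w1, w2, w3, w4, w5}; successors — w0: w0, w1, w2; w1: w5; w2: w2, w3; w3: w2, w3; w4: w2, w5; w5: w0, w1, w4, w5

F3, F5

The schema corresponds to a generalized confluence (Geach) condition: forall x exists w (x R^2 w & x = w).
F1: fails — at w but no t with wR²t and w=t.
F2: fails — at s but no w with sR²w and s=w.
F3: ✓.
F4: fails — at v but no t with vR²t and v=t.
F5: ✓.
Valid on: F3, F5.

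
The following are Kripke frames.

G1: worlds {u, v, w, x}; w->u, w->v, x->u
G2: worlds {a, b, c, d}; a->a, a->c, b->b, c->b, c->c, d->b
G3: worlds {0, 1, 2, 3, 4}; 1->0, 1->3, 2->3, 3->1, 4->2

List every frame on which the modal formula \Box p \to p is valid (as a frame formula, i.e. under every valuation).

This is the axiom for reflexivity; its first-order frame correspondent is \forall x Rxx.
G1: fails — world u does not see itself.
G2: fails — world d does not see itself.
G3: fails — world 0 does not see itself.

none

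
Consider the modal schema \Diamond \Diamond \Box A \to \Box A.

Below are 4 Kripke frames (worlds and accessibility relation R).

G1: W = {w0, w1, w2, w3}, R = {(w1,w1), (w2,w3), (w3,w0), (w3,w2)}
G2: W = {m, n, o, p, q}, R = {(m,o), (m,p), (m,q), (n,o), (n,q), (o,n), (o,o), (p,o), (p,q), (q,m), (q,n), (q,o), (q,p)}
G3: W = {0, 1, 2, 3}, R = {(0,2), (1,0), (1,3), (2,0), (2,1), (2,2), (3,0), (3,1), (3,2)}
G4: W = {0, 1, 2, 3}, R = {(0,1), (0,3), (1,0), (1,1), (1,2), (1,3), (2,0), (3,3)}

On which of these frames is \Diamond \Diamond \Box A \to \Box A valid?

none

The schema corresponds to a generalized confluence (Geach) condition: \forall x \forall y \forall z ((x R^2 y \wedge xRz) \to \exists w (yRw \wedge z = w)).
G1: fails — w2R²w0, w2Rw3 but no w with w0Rw and w3=w.
G2: fails — mR²n, mRp but no w with nRw and p=w.
G3: fails — 0R²1, 0R2 but no w with 1Rw and 2=w.
G4: fails — 0R²2, 0R1 but no w with 2Rw and 1=w.
Valid on no frame.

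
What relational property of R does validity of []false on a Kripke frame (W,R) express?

emptiness of R: forall x forall y ~Rxy

□⊥ is valid iff no world has any successor (otherwise □⊥ fails at any world with one).
Conversely, any frame satisfying forall x forall y ~Rxy validates the schema.
So the correspondent is emptiness of R.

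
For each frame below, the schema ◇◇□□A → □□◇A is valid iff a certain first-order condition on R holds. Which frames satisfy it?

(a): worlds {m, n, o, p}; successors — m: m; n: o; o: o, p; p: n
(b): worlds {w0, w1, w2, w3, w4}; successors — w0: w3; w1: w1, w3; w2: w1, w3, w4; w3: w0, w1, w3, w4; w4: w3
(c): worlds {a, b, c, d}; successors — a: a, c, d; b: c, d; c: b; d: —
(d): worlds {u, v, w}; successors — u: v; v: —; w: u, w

(b)

The schema corresponds to a generalized confluence (Geach) condition: ∀x ∀y ∀z ((xR²y ∧ xR²z) → ∃w (yR²w ∧ zRw)).
(a): fails — nR²p, nR²p but no w with pR²w and pRw.
(b): holds.
(c): fails — aR²a, aR²d but no w with aR²w and dRw.
(d): fails — wR²u, wR²u but no t with uR²t and uRt.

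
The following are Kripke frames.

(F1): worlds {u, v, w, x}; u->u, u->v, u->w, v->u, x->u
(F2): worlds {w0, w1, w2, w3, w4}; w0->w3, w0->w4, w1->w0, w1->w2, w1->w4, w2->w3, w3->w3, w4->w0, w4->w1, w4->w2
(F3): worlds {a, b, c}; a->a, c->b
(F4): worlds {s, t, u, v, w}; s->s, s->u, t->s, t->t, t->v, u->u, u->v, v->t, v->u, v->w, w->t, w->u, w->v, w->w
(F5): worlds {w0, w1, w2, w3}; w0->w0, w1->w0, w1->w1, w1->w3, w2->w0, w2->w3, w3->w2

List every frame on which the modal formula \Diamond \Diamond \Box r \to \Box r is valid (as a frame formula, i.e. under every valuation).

(F3)

Frame correspondent (Sahlqvist): \forall x \forall y \forall z ((x R^2 y \wedge xRz) \to \exists w (yRw \wedge z = w)) — i.e. a generalized confluence (Geach) condition.
(F1): fails — uR²v, uRv but no t with vRt and v=t.
(F2): fails — w0R²w1, w0Rw3 but no w with w1Rw and w3=w.
(F3): condition met.
(F4): fails — sR²u, sRs but no w* with uRw* and s=w*.
(F5): fails — w1R²w0, w1Rw1 but no w with w0Rw and w1=w.
Valid on: (F3).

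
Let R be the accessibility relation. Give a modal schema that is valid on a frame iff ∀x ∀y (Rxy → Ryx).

q → □◇q

This is symmetry; the standard corresponding axiom is B: q → □◇q.
Suppose q→□◇q is valid. Take Rxy and set V(q)={x}. Then q at x, so □◇q at x, so ◇q at y, so some z with Ryz has q; z=x, i.e. Ryx.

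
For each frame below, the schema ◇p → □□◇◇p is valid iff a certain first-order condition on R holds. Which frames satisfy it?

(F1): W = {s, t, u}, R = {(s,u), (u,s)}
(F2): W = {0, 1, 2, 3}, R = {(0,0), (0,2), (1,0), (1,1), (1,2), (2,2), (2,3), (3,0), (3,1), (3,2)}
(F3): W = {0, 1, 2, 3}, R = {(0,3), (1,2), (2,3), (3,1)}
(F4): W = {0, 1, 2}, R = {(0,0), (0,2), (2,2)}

The schema corresponds to a generalized confluence (Geach) condition: ∀x ∀y ∀z ((xRy ∧ xR²z) → ∃w (y = w ∧ zR²w)).
(F1): fails — sRu, sR²s but no w with u=w and sR²w.
(F2): fails — 1R1, 1R²0 but no w with 1=w and 0R²w.
(F3): holds.
(F4): fails — 0R0, 0R²2 but no w with 0=w and 2R²w.

(F3)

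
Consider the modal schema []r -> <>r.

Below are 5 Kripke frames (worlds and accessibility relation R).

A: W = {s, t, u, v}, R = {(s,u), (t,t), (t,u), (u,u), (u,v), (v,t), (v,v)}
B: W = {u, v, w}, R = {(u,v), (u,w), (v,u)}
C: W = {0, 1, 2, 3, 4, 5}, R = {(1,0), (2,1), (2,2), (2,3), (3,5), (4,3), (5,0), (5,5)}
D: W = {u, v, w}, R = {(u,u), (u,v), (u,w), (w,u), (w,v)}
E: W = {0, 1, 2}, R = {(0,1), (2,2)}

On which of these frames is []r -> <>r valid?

The schema corresponds to seriality: forall x exists y Rxy.
A: satisfies the condition.
B: fails — world w has no successor.
C: fails — world 0 has no successor.
D: fails — world v has no successor.
E: fails — world 1 has no successor.

A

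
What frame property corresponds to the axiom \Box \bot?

emptiness of R

□⊥ is valid iff no world has any successor (otherwise □⊥ fails at any world with one).
The converse is a direct semantic check.
Frame condition: \forall x \forall y \neg Rxy.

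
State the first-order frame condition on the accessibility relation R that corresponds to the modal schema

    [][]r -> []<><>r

This is a Sahlqvist (Geach-type) schema ◇^0□^2r → □^1◇^2r.
First-order correspondent: forall x forall z (xRz -> exists w (x R^2 w & z R^2 w)).

forall x forall z (xRz -> exists w (x R^2 w & z R^2 w))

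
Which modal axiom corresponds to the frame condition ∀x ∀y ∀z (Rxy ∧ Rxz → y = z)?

A defining formula is ◇r → □r (the CD axiom).
Suppose ◇r→□r is valid. Take Rxy, Rxz and set V(r)={y}. Then ◇r at x, so □r at x, so r at z, i.e. z=y.

◇r → □r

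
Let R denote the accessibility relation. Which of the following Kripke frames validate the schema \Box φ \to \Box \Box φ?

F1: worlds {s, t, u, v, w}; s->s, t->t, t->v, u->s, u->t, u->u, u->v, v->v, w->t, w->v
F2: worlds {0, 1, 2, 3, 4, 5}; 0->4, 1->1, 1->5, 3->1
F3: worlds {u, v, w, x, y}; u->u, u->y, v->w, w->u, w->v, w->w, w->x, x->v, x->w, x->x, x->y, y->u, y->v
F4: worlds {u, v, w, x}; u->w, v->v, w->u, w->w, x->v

This is the axiom for transitivity; its first-order frame correspondent is \forall x \forall y \forall z (Rxy \wedge Ryz \to Rxz).
F1: condition met.
F2: fails — R31 and R15 but not R35.
F3: fails — Rxw and Rwu but not Rxu.
F4: fails — Ruw and Rwu but not Ruu.
Valid on: F1.

F1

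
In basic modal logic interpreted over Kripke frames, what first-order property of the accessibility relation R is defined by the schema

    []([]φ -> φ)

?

shift-reflexivity

Suppose □(□φ→φ) is valid. Take Rxy and set V(φ)={w : Ryw}. Then at y, □φ holds; since □(□φ→φ) at x, □φ→φ at y, so φ at y, i.e. Ryy.
Conversely, on a frame with shift-reflexivity the schema holds at every world under every valuation.
Frame condition: forall x forall y (Rxy -> Ryy).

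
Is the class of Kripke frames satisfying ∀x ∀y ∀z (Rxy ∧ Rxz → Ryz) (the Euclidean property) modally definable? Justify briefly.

Yes: it is the Euclidean property, defined by the 5 schema ◇r → □◇r.
Suppose ◇r→□◇r is valid. Take Rxy, Rxz and set V(r)={y}. Then ◇r at x, so □◇r at x, so ◇r at z, so some w with Rzw has r; w=y, i.e. Rzy. By symmetry of the argument, Ryz.

Yes, by ◇r → □◇r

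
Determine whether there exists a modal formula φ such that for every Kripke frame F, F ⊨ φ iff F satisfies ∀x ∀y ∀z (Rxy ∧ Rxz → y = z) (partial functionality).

The condition is partial functionality. A defining modal formula is ◇p → □p.
Suppose ◇p→□p is valid. Take Rxy, Rxz and set V(p)={y}. Then ◇p at x, so □p at x, so p at z, i.e. z=y.

Definable; ◇p → □p defines it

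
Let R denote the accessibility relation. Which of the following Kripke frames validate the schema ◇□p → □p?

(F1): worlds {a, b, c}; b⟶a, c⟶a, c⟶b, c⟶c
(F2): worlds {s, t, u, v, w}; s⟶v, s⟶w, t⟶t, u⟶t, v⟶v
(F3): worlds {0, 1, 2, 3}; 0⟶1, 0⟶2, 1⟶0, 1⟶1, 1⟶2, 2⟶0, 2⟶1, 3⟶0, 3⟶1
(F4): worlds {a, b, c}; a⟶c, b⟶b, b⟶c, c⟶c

none

Frame correspondent (Sahlqvist): ∀x ∀y ∀z (Rxy ∧ Rxz → Ryz) — i.e. the Euclidean property.
(F1): fails — Rba and Rba but not Raa.
(F2): fails — Rsv and Rsw but not Rvw.
(F3): fails — R02 and R02 but not R22.
(F4): fails — Rbc and Rbb but not Rcb.
Valid on no frame.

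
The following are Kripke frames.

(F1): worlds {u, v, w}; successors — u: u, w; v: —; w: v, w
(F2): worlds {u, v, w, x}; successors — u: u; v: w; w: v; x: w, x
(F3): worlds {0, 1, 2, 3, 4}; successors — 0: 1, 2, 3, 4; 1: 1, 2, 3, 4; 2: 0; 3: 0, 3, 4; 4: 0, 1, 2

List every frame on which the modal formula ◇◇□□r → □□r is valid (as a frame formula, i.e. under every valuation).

The schema corresponds to a generalized confluence (Geach) condition: ∀x ∀y ∀z ((xR²y ∧ xR²z) → ∃w (yR²w ∧ z = w)).
(F1): fails — uR²v, uR²u but no t with vR²t and u=t.
(F2): fails — xR²v, xR²w but no t with vR²t and w=t.
(F3): fails — 0R²2, 0R²0 but no w with 2R²w and 0=w.

none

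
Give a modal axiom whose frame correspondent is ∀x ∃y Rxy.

A defining formula is □q → ◇q (the D axiom).
Suppose □q→◇q is valid. At any x set V(q)=W. Then □q at x, so ◇q at x, so x has a successor.

□q → ◇q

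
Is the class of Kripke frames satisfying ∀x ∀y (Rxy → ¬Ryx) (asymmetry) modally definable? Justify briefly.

Modal frame validity is preserved under surjective bounded morphisms.
The 3-cycle (worlds 0,1,2 with 0→1→2→0) is asymmetric. Mapping every world to a single reflexive point • is a surjective bounded morphism, and the reflexive point is not asymmetric (R•• but asymmetry requires ¬R••).
So the class is not modally definable.

Not definable by any modal formula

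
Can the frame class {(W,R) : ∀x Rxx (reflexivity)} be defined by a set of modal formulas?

This is a Sahlqvist condition; the T axiom □p → p defines it.
Suppose □p→p is valid. At any x set V(p)={w : Rxw}. Then □p holds at x, so p holds at x, i.e. Rxx.

Yes — defined by □p → p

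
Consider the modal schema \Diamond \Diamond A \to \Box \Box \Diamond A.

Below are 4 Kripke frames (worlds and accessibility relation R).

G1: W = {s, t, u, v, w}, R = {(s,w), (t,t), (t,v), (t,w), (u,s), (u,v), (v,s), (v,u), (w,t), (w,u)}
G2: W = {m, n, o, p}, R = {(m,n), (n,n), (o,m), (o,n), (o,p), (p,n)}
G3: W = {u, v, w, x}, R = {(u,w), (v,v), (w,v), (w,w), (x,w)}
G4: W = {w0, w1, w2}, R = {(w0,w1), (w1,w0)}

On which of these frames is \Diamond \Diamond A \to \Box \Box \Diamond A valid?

G2

The schema corresponds to a generalized confluence (Geach) condition: \forall x \forall y \forall z ((x R^2 y \wedge x R^2 z) \to \exists w (y = w \wedge zRw)).
G1: fails — sR²t, sR²u but no w* with t=w* and uRw*.
G2: condition met.
G3: fails — uR²w, uR²v but no t with w=t and vRt.
G4: fails — w0R²w0, w0R²w0 but no w with w0=w and w0Rw.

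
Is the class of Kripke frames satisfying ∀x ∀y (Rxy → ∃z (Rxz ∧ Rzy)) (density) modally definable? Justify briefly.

Yes — defined by □□p → □p

This is a Sahlqvist condition; the C4 axiom □□p → □p defines it.
Suppose □□p→□p is valid. Take Rxy and set V(p)={w : xR²w}. Then □□p at x, so □p at x, so p at y, i.e. ∃z(Rxz∧Rzy).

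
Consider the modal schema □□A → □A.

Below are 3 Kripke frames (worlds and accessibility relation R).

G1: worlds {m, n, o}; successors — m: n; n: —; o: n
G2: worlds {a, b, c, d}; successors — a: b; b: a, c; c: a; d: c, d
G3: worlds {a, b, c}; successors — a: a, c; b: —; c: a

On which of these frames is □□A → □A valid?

G3

This is the axiom for density; its first-order frame correspondent is ∀x ∀y (Rxy → ∃z (Rxz ∧ Rzy)).
G1: fails — Ron but no z with Roz and Rzn.
G2: fails — Rbc but no z with Rbz and Rzc.
G3: holds.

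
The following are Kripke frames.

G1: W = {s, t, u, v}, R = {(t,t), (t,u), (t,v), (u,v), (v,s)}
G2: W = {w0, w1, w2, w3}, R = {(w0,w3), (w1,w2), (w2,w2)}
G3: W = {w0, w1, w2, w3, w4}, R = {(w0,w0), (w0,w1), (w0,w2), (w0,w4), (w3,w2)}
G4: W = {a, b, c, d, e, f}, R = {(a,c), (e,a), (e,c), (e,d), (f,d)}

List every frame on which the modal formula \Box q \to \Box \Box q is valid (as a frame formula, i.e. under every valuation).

G2, G3, G4

The schema corresponds to transitivity: \forall x \forall y \forall z (Rxy \wedge Ryz \to Rxz).
G1: fails — Ruv and Rvs but not Rus.
G2: ✓.
G3: ✓.
G4: ✓.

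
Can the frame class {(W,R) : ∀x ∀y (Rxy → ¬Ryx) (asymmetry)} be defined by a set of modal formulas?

Not modally definable

Any modally definable frame class is closed under surjective bounded morphisms.
The 3-cycle (worlds w0,w1,w2 with w0→w1→w2→w0) is asymmetric. Mapping every world to a single reflexive point • is a surjective bounded morphism, and the reflexive point is not asymmetric (R•• but asymmetry requires ¬R••).
So the class is not modally definable.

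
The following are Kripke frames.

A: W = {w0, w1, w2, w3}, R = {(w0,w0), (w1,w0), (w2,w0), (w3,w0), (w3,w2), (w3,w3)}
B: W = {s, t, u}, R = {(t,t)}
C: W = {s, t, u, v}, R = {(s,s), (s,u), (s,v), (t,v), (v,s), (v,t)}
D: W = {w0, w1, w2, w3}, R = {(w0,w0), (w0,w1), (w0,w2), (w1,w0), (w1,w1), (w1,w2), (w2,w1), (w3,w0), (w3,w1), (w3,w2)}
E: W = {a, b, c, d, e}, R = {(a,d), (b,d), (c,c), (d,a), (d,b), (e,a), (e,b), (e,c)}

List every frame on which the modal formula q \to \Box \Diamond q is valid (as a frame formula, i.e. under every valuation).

This is the axiom for symmetry; its first-order frame correspondent is \forall x \forall y (Rxy \to Ryx).
A: fails — Rw1w0 but not Rw0w1.
B: ✓.
C: fails — Rsu but not Rus.
D: fails — Rw3w1 but not Rw1w3.
E: fails — Reb but not Rbe.
Valid on: B.

B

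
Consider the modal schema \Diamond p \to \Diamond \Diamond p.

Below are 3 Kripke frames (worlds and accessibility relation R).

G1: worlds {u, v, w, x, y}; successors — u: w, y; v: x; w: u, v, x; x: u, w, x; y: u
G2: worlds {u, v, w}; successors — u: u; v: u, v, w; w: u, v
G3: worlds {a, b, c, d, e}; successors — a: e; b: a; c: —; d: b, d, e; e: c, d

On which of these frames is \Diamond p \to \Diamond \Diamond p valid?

Frame correspondent (Sahlqvist): \forall x \forall y (xRy \to \exists w (y = w \wedge x R^2 w)) — i.e. a generalized confluence (Geach) condition.
G1: fails — uRw but no t with w=t and uR²t.
G2: ✓.
G3: fails — aRe but no w with e=w and aR²w.

G2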